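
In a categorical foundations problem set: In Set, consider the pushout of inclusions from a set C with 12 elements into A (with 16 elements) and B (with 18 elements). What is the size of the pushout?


The pushout A +_C B identifies the images of C in A and B.
|A +_C B| = |A| + |B| - |C| (for injections).
= 16 + 18 - 12 = 22

22


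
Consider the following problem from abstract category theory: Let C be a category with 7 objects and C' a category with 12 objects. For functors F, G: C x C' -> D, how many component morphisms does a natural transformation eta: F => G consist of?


A natural transformation eta: F => G assigns one component morphism per
object of the domain category.
The domain is the product category C x C', so
|Ob(C x C')| = |Ob(C)| * |Ob(C')| = 7 * 12 = 84.
Therefore eta has 84 component morphisms.

84


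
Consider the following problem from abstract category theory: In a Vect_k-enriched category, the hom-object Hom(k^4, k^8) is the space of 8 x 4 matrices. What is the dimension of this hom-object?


In Vect-enriched categories, Hom(k^n, k^m) is the space of m x n matrices.
dim(Hom(k^4, k^8)) = 8 * 4 = 32

32


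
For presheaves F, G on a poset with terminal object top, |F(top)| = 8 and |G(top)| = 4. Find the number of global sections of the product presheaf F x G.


Global sections of a presheaf on a poset with terminal top satisfy
Gamma(H) ~ H(top). Presheaves admit pointwise products, so
(F x G)(top) = F(top) x G(top) (Cartesian product).
|Gamma(F x G)| = |F(top)| * |G(top)| = 8 * 4 = 32.

32


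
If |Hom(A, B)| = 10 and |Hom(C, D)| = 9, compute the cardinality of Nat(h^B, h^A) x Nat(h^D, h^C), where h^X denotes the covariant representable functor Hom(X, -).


By the Yoneda lemma, Nat(h^B, h^A) is isomorphic to Hom(A, B),
so |Nat(h^B, h^A)| = |Hom(A, B)| and |Nat(h^D, h^C)| = |Hom(C, D)|.
|Hom(A, B)| = 10, |Hom(C, D)| = 9.
|Nat(h^B, h^A) x Nat(h^D, h^C)| = 10 * 9 = 90

90


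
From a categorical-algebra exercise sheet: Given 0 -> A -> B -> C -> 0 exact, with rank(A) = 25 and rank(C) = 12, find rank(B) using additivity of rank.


For a short exact sequence 0 -> A -> B -> C -> 0,
rank is additive: rank(B) = rank(A) + rank(C).
rank(B) = 25 + 12 = 37

37


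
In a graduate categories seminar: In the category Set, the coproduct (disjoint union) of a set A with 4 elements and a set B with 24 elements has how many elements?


In Set, the coproduct A + B is the disjoint union.
|A + B| = |A| + |B| = 4 + 24 = 28

28


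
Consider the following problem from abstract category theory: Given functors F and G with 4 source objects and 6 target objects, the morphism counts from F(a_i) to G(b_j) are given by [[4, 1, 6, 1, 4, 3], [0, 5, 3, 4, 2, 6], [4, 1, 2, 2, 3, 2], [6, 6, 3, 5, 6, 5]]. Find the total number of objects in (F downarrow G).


Objects of (F downarrow G) are triples (a, b, h: F(a)->G(b)).
The count equals the sum of all entries in the hom-matrix.
sum(row 0) = 19
sum(row 1) = 20
sum(row 2) = 14
sum(row 3) = 31
Grand total = 84

84


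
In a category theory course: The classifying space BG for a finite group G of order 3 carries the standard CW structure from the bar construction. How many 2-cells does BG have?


In the bar-construction CW model of BG, the n-cells are indexed by
n-tuples [g_1|...|g_n] of non-identity elements of G (degenerate
simplices with some g_i = e do not contribute cells), so there are
(|G| - 1)^n n-cells.
For dim = 2 with |G| = 3:
cells = (3 - 1)^2 = 2^2 = 4

4


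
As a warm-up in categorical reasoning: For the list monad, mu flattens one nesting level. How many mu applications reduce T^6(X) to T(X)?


Each application of mu: T^2 -> T removes one layer of nesting.
Starting at depth 6 (i.e., T^6(X)), we need to reach T(X).
Number of mu applications = 6 - 1 = 5

5


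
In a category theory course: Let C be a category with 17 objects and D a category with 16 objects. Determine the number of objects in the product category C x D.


The product category C x D has objects that are pairs (c, d).
Number of pairs = |Ob(C)| * |Ob(D)| = 17 * 16 = 272

272


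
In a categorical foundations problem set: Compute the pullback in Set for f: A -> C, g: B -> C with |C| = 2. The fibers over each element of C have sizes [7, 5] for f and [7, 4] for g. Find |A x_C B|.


The pullback A x_C B consists of pairs (a, b) with f(a) = g(b).
For each element c in C, the fiber product has |f^-1(c)| * |g^-1(c)| elements.
Summing over C: 7 * 7 + 5 * 4
= 49 + 20 = 69

69


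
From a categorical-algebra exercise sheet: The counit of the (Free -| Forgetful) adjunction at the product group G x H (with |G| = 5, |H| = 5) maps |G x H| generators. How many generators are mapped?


The counit epsilon_K: F(U(K)) -> K of the Free-Forgetful adjunction
maps |K| generators of F(U(K)) into K. For K = G x H (the product group),
|G x H| = |G| * |H|.
Total generators mapped = 5 * 5 = 25.

25


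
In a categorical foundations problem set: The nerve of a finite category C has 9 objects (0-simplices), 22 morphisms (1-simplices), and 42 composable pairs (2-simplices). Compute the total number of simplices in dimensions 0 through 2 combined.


The 2-skeleton of the nerve N(C) consists of simplices in dimensions 0, 1, 2:
  |N(C)_0| = 9 (objects)
  |N(C)_1| = 22 (morphisms)
  |N(C)_2| = 42 (composable pairs)
Total = 9 + 22 + 42 = 73

73


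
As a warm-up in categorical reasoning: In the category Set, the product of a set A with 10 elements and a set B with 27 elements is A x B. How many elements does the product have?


In Set, the product A x B is the Cartesian product.
By the universal property, |A x B| = |A| * |B|.
|A x B| = 10 * 27 = 270

270


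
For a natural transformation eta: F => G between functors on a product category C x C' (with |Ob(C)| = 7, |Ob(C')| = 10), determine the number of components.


A natural transformation eta: F => G assigns one component morphism per
object of the domain category.
The domain is the product category C x C', so
|Ob(C x C')| = |Ob(C)| * |Ob(C')| = 7 * 10 = 70.
Therefore eta has 70 component morphisms.

70


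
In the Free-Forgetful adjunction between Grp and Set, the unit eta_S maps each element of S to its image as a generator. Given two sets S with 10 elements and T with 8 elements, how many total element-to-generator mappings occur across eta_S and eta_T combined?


The unit eta_X: X -> U(F(X)) of the Free-Forgetful adjunction
maps each element of X to a generator of F(X). For X = S + T (disjoint
union in Set), |S + T| = |S| + |T|.
Total mappings = 10 + 8 = 18.

18


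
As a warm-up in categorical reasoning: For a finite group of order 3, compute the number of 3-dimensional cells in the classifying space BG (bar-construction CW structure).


In the bar-construction CW model of BG, the n-cells are indexed by
n-tuples [g_1|...|g_n] of non-identity elements of G (degenerate
simplices with some g_i = e do not contribute cells), so there are
(|G| - 1)^n n-cells.
For dim = 3 with |G| = 3:
cells = (3 - 1)^3 = 2^3 = 8

8


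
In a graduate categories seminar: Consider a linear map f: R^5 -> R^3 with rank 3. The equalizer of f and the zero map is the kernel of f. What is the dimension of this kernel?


The equalizer of f and the zero map is ker(f).
By the rank-nullity theorem: dim(ker(f)) = dim(domain) - rank(f).
dim(ker(f)) = 5 - 3 = 2

2


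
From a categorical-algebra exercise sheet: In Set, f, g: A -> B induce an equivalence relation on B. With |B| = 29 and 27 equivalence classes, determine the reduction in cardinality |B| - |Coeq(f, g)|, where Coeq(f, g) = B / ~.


The coequalizer Coeq(f, g) = B / ~ has one element per equivalence class.
|B| = 29, |Coeq(f, g)| = 27.
|B| - |Coeq(f, g)| = 29 - 27 = 2.

2


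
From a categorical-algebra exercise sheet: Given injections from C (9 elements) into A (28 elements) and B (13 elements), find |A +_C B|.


The pushout A +_C B identifies the images of C in A and B.
|A +_C B| = |A| + |B| - |C| (for injections).
= 28 + 13 - 9 = 32

32


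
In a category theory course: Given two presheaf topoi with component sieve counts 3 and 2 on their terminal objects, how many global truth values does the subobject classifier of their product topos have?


In a product of presheaf topoi E_1 x E_2, the subobject classifier
is Omega = Omega_1 x Omega_2 (componentwise), so
|Omega(top)| = |Omega_1(top_1)| * |Omega_2(top_2)|.
= 3 * 2 = 6.

6


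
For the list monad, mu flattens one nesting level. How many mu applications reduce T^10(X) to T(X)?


Each application of mu: T^2 -> T removes one layer of nesting.
Starting at depth 10 (i.e., T^10(X)), we need to reach T(X).
Number of mu applications = 10 - 1 = 9

9


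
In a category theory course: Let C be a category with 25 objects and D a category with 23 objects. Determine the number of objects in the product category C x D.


The product category C x D has objects that are pairs (c, d).
Number of pairs = |Ob(C)| * |Ob(D)| = 25 * 23 = 575

575


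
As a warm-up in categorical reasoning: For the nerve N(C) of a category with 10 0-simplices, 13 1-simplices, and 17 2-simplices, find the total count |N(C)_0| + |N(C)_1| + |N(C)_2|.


The 2-skeleton of the nerve N(C) consists of simplices in dimensions 0, 1, 2:
  |N(C)_0| = 10 (objects)
  |N(C)_1| = 13 (morphisms)
  |N(C)_2| = 17 (composable pairs)
Total = 10 + 13 + 17 = 40

40


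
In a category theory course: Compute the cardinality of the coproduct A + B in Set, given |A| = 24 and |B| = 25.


In Set, the coproduct A + B is the disjoint union.
|A + B| = |A| + |B| = 24 + 25 = 49

49


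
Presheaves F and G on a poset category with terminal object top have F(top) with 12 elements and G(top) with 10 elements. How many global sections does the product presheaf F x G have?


Global sections of a presheaf on a poset with terminal top satisfy
Gamma(H) ~ H(top). Presheaves admit pointwise products, so
(F x G)(top) = F(top) x G(top) (Cartesian product).
|Gamma(F x G)| = |F(top)| * |G(top)| = 12 * 10 = 120.

120


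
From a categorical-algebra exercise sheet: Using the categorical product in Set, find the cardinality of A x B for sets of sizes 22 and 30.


In Set, the product A x B is the Cartesian product.
By the universal property, |A x B| = |A| * |B|.
|A x B| = 22 * 30 = 660

660


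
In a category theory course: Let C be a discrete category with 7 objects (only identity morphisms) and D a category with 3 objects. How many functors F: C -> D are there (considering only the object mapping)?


A functor from a discrete category C to D is determined by
where each object maps. Each of the 7 objects of C can map
to any of the 3 objects of D independently.
Number of functors = 3^7 = 2187

2187


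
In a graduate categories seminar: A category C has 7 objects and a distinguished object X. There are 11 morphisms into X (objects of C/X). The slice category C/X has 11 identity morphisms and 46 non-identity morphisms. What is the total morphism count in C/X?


In the slice category C/X, objects are morphisms to X.
Identity morphisms: 11 (one per object of C/X).
Non-identity morphisms: 46.
Total = 11 + 46 = 57

57


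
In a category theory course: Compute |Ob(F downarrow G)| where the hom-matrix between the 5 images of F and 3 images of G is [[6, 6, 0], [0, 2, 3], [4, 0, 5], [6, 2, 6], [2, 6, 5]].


Objects of (F downarrow G) are triples (a, b, h: F(a)->G(b)).
The count equals the sum of all entries in the hom-matrix.
sum(row 0) = 12
sum(row 1) = 5
sum(row 2) = 9
sum(row 3) = 14
sum(row 4) = 13
Grand total = 53

53


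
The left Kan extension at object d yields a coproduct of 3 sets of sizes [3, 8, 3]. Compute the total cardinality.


Pointwise, the left Kan extension (Lan_F H)(d) is the colimit, indexed
by the comma category (F downarrow d), of H composed with the
projection (F downarrow d) -> C. Here that colimit is given
as a coproduct (disjoint union) of sets, so its cardinality is the
sum of the sizes of the summands.
Coproduct of sets with sizes: 3 + 8 + 3
= 14

14


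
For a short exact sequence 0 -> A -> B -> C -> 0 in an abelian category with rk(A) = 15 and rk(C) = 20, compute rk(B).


For a short exact sequence 0 -> A -> B -> C -> 0,
rank is additive: rank(B) = rank(A) + rank(C).
rank(B) = 15 + 20 = 35

35


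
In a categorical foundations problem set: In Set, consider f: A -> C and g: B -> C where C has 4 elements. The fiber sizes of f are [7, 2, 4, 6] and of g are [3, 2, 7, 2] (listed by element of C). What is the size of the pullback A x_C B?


The pullback A x_C B consists of pairs (a, b) with f(a) = g(b).
For each element c in C, the fiber product has |f^-1(c)| * |g^-1(c)| elements.
Summing over C: 7 * 3 + 2 * 2 + 4 * 7 + 6 * 2
= 21 + 4 + 28 + 12 = 65

65


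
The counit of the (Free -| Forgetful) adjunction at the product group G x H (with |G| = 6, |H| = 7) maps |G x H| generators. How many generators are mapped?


The counit epsilon_K: F(U(K)) -> K of the Free-Forgetful adjunction
maps |K| generators of F(U(K)) into K. For K = G x H (the product group),
|G x H| = |G| * |H|.
Total generators mapped = 6 * 7 = 42.

42


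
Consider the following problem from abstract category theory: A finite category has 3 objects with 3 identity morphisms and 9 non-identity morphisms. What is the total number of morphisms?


Each object has an identity morphism, giving 3 identities.
Adding the 9 non-identity morphisms:
Total = 3 + 9 = 12

12


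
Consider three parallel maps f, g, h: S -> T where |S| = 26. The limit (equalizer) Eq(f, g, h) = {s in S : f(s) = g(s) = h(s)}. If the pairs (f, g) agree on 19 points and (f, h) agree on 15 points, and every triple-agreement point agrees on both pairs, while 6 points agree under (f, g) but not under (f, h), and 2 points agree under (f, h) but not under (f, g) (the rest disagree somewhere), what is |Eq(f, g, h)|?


Eq(f, g, h) is the triple-agreement set: points in S where all three
maps take the same value. Using inclusion-exclusion on the pairwise data:
Pair (f, g) agrees on 19 points; pair (f, h) on 15 points.
Points agreeing under (f, g) but not (f, h) = 6; under (f, h) but not (f, g) = 2.
Triple-agreement = agreement-in-(f, g) minus points that agree under (f, g) but not (f, h):
|Eq(f, g, h)| = 19 - 6 = 13
(cross-check via (f, h): 15 - 2 = 13.)

13


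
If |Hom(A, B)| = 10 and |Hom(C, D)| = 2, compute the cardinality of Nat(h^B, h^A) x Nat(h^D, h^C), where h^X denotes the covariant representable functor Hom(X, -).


By the Yoneda lemma, Nat(h^B, h^A) is isomorphic to Hom(A, B),
so |Nat(h^B, h^A)| = |Hom(A, B)| and |Nat(h^D, h^C)| = |Hom(C, D)|.
|Hom(A, B)| = 10, |Hom(C, D)| = 2.
|Nat(h^B, h^A) x Nat(h^D, h^C)| = 10 * 2 = 20

20


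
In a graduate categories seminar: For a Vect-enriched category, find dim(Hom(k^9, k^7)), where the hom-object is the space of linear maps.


In Vect-enriched categories, Hom(k^n, k^m) is the space of m x n matrices.
dim(Hom(k^9, k^7)) = 7 * 9 = 63

63


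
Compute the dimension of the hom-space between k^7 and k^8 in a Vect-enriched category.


In Vect-enriched categories, Hom(k^n, k^m) is the space of m x n matrices.
dim(Hom(k^7, k^8)) = 8 * 7 = 56

56


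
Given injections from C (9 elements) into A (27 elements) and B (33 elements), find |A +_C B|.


The pushout A +_C B identifies the images of C in A and B.
|A +_C B| = |A| + |B| - |C| (for injections).
= 27 + 33 - 9 = 51

51


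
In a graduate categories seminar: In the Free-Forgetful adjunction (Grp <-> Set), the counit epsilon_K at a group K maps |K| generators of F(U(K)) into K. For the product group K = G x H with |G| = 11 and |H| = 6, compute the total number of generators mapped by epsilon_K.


The counit epsilon_K: F(U(K)) -> K of the Free-Forgetful adjunction
maps |K| generators of F(U(K)) into K. For K = G x H (the product group),
|G x H| = |G| * |H|.
Total generators mapped = 11 * 6 = 66.

66


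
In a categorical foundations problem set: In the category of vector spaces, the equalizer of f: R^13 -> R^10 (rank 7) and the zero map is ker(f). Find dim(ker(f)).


The equalizer of f and the zero map is ker(f).
By the rank-nullity theorem: dim(ker(f)) = dim(domain) - rank(f).
dim(ker(f)) = 13 - 7 = 6

6


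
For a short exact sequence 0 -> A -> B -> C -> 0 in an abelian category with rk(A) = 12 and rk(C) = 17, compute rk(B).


For a short exact sequence 0 -> A -> B -> C -> 0,
rank is additive: rank(B) = rank(A) + rank(C).
rank(B) = 12 + 17 = 29

29


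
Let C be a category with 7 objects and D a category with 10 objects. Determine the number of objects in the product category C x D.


The product category C x D has objects that are pairs (c, d).
Number of pairs = |Ob(C)| * |Ob(D)| = 7 * 10 = 70

70


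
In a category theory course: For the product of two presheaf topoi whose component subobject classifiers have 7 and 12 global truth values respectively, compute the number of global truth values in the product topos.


In a product of presheaf topoi E_1 x E_2, the subobject classifier
is Omega = Omega_1 x Omega_2 (componentwise), so
|Omega(top)| = |Omega_1(top_1)| * |Omega_2(top_2)|.
= 7 * 12 = 84.

84


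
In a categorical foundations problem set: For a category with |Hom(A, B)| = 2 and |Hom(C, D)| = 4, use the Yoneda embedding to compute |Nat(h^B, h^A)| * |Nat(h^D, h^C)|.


By the Yoneda lemma, Nat(h^B, h^A) is isomorphic to Hom(A, B),
so |Nat(h^B, h^A)| = |Hom(A, B)| and |Nat(h^D, h^C)| = |Hom(C, D)|.
|Hom(A, B)| = 2, |Hom(C, D)| = 4.
|Nat(h^B, h^A) x Nat(h^D, h^C)| = 2 * 4 = 8

8


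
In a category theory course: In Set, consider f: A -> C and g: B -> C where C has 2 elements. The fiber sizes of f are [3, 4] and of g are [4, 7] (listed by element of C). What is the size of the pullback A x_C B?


The pullback A x_C B consists of pairs (a, b) with f(a) = g(b).
For each element c in C, the fiber product has |f^-1(c)| * |g^-1(c)| elements.
Summing over C: 3 * 4 + 4 * 7
= 12 + 28 = 40

40


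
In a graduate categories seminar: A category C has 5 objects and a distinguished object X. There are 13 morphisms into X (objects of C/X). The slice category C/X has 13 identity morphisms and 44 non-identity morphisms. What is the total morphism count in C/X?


In the slice category C/X, objects are morphisms to X.
Identity morphisms: 13 (one per object of C/X).
Non-identity morphisms: 44.
Total = 13 + 44 = 57

57


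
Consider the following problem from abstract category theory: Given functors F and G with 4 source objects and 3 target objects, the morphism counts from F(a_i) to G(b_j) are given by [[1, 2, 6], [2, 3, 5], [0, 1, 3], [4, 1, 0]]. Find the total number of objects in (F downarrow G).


Objects of (F downarrow G) are triples (a, b, h: F(a)->G(b)).
The count equals the sum of all entries in the hom-matrix.
sum(row 0) = 9
sum(row 1) = 10
sum(row 2) = 4
sum(row 3) = 5
Grand total = 28

28


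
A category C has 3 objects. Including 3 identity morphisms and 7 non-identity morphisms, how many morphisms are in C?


Each object has an identity morphism, giving 3 identities.
Adding the 7 non-identity morphisms:
Total = 3 + 7 = 10

10


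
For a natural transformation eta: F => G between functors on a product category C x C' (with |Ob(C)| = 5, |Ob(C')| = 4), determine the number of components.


A natural transformation eta: F => G assigns one component morphism per
object of the domain category.
The domain is the product category C x C', so
|Ob(C x C')| = |Ob(C)| * |Ob(C')| = 5 * 4 = 20.
Therefore eta has 20 component morphisms.

20


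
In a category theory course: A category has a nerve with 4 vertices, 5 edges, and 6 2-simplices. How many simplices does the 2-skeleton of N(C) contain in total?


The 2-skeleton of the nerve N(C) consists of simplices in dimensions 0, 1, 2:
  |N(C)_0| = 4 (objects)
  |N(C)_1| = 5 (morphisms)
  |N(C)_2| = 6 (composable pairs)
Total = 4 + 5 + 6 = 15

15


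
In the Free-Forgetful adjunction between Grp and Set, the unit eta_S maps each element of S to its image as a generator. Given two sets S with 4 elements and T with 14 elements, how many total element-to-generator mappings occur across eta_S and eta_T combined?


The unit eta_X: X -> U(F(X)) of the Free-Forgetful adjunction
maps each element of X to a generator of F(X). For X = S + T (disjoint
union in Set), |S + T| = |S| + |T|.
Total mappings = 4 + 14 = 18.

18


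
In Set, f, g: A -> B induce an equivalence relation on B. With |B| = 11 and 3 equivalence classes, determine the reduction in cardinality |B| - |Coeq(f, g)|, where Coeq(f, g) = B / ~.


The coequalizer Coeq(f, g) = B / ~ has one element per equivalence class.
|B| = 11, |Coeq(f, g)| = 3.
|B| - |Coeq(f, g)| = 11 - 3 = 8.

8


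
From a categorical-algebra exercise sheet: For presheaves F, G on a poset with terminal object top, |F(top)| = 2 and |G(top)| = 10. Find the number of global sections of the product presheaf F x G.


Global sections of a presheaf on a poset with terminal top satisfy
Gamma(H) ~ H(top). Presheaves admit pointwise products, so
(F x G)(top) = F(top) x G(top) (Cartesian product).
|Gamma(F x G)| = |F(top)| * |G(top)| = 2 * 10 = 20.

20


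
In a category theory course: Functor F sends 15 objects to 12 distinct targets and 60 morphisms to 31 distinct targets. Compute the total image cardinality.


The image of F consists of distinct objects and distinct morphisms.
|Im(F)| on objects = 12
|Im(F)| on morphisms = 31
Total image cardinality = 12 + 31 = 43

43


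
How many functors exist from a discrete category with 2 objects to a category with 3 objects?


A functor from a discrete category C to D is determined by
where each object maps. Each of the 2 objects of C can map
to any of the 3 objects of D independently.
Number of functors = 3^2 = 9

9


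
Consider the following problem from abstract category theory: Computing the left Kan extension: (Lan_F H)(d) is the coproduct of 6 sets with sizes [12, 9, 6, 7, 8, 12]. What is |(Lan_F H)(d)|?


Pointwise, the left Kan extension (Lan_F H)(d) is the colimit, indexed
by the comma category (F downarrow d), of H composed with the
projection (F downarrow d) -> C. Here that colimit is given
as a coproduct (disjoint union) of sets, so its cardinality is the
sum of the sizes of the summands.
Coproduct of sets with sizes: 12 + 9 + 6 + 7 + 8 + 12
= 54

54


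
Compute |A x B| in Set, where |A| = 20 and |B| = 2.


In Set, the product A x B is the Cartesian product.
By the universal property, |A x B| = |A| * |B|.
|A x B| = 20 * 2 = 40

40


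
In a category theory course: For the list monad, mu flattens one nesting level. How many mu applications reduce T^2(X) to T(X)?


Each application of mu: T^2 -> T removes one layer of nesting.
Starting at depth 2 (i.e., T^2(X)), we need to reach T(X).
Number of mu applications = 2 - 1 = 1

1


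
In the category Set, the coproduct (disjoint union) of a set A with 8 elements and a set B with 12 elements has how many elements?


In Set, the coproduct A + B is the disjoint union.
|A + B| = |A| + |B| = 8 + 12 = 20

20


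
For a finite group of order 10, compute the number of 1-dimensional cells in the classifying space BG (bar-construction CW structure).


In the bar-construction CW model of BG, the n-cells are indexed by
n-tuples [g_1|...|g_n] of non-identity elements of G (degenerate
simplices with some g_i = e do not contribute cells), so there are
(|G| - 1)^n n-cells.
For dim = 1 with |G| = 10:
cells = (10 - 1)^1 = 9^1 = 9

9


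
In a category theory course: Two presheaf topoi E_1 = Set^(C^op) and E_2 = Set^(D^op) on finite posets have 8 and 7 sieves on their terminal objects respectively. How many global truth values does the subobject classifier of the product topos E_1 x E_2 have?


In a product of presheaf topoi E_1 x E_2, the subobject classifier
is Omega = Omega_1 x Omega_2 (componentwise), so
|Omega(top)| = |Omega_1(top_1)| * |Omega_2(top_2)|.
= 8 * 7 = 56.

56


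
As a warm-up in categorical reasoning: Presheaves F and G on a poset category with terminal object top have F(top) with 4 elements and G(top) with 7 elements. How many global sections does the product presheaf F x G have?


Global sections of a presheaf on a poset with terminal top satisfy
Gamma(H) ~ H(top). Presheaves admit pointwise products, so
(F x G)(top) = F(top) x G(top) (Cartesian product).
|Gamma(F x G)| = |F(top)| * |G(top)| = 4 * 7 = 28.

28


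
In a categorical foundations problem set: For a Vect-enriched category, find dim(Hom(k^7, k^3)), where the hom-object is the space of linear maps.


In Vect-enriched categories, Hom(k^n, k^m) is the space of m x n matrices.
dim(Hom(k^7, k^3)) = 3 * 7 = 21

21


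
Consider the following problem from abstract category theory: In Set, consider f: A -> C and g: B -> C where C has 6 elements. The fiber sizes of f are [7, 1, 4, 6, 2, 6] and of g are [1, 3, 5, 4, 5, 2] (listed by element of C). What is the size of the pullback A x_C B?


The pullback A x_C B consists of pairs (a, b) with f(a) = g(b).
For each element c in C, the fiber product has |f^-1(c)| * |g^-1(c)| elements.
Summing over C: 7 * 1 + 1 * 3 + 4 * 5 + 6 * 4 + 2 * 5 + 6 * 2
= 7 + 3 + 20 + 24 + 10 + 12 = 76

76


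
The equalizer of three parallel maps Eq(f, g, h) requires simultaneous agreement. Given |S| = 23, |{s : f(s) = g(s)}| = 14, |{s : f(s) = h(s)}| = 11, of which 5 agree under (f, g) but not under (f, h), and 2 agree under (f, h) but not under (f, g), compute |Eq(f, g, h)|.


Eq(f, g, h) is the triple-agreement set: points in S where all three
maps take the same value. Using inclusion-exclusion on the pairwise data:
Pair (f, g) agrees on 14 points; pair (f, h) on 11 points.
Points agreeing under (f, g) but not (f, h) = 5; under (f, h) but not (f, g) = 2.
Triple-agreement = agreement-in-(f, g) minus points that agree under (f, g) but not (f, h):
|Eq(f, g, h)| = 14 - 5 = 9
(cross-check via (f, h): 11 - 2 = 9.)

9


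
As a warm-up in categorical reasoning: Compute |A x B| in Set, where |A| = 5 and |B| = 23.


In Set, the product A x B is the Cartesian product.
By the universal property, |A x B| = |A| * |B|.
|A x B| = 5 * 23 = 115

115


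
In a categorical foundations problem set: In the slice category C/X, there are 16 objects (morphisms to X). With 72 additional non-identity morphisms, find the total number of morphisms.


In the slice category C/X, objects are morphisms to X.
Identity morphisms: 16 (one per object of C/X).
Non-identity morphisms: 72.
Total = 16 + 72 = 88

88


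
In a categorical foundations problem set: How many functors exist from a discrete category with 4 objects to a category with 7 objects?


A functor from a discrete category C to D is determined by
where each object maps. Each of the 4 objects of C can map
to any of the 7 objects of D independently.
Number of functors = 7^4 = 2401

2401


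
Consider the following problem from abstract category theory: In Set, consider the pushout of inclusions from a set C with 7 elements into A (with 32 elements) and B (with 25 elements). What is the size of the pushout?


The pushout A +_C B identifies the images of C in A and B.
|A +_C B| = |A| + |B| - |C| (for injections).
= 32 + 25 - 7 = 50

50


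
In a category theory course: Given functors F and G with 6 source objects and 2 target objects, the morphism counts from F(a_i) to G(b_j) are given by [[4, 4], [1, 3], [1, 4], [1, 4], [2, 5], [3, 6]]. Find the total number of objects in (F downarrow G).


Objects of (F downarrow G) are triples (a, b, h: F(a)->G(b)).
The count equals the sum of all entries in the hom-matrix.
sum(row 0) = 8
sum(row 1) = 4
sum(row 2) = 5
sum(row 3) = 5
sum(row 4) = 7
sum(row 5) = 9
Grand total = 38

38


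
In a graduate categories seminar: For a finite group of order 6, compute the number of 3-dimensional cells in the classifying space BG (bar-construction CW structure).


In the bar-construction CW model of BG, the n-cells are indexed by
n-tuples [g_1|...|g_n] of non-identity elements of G (degenerate
simplices with some g_i = e do not contribute cells), so there are
(|G| - 1)^n n-cells.
For dim = 3 with |G| = 6:
cells = (6 - 1)^3 = 5^3 = 125

125


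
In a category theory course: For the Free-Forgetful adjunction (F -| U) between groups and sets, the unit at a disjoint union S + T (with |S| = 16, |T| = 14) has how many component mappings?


The unit eta_X: X -> U(F(X)) of the Free-Forgetful adjunction
maps each element of X to a generator of F(X). For X = S + T (disjoint
union in Set), |S + T| = |S| + |T|.
Total mappings = 16 + 14 = 30.

30


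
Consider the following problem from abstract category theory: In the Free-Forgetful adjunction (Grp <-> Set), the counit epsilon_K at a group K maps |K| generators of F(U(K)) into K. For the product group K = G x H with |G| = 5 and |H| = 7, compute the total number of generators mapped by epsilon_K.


The counit epsilon_K: F(U(K)) -> K of the Free-Forgetful adjunction
maps |K| generators of F(U(K)) into K. For K = G x H (the product group),
|G x H| = |G| * |H|.
Total generators mapped = 5 * 7 = 35.

35


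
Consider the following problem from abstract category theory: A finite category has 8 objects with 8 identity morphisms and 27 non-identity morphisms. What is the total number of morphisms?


Each object has an identity morphism, giving 8 identities.
Adding the 27 non-identity morphisms:
Total = 8 + 27 = 35

35


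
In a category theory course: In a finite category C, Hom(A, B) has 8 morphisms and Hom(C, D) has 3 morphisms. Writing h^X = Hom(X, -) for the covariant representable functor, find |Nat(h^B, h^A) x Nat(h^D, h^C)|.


By the Yoneda lemma, Nat(h^B, h^A) is isomorphic to Hom(A, B),
so |Nat(h^B, h^A)| = |Hom(A, B)| and |Nat(h^D, h^C)| = |Hom(C, D)|.
|Hom(A, B)| = 8, |Hom(C, D)| = 3.
|Nat(h^B, h^A) x Nat(h^D, h^C)| = 8 * 3 = 24

24


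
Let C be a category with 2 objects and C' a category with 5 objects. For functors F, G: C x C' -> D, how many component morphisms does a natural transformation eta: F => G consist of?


A natural transformation eta: F => G assigns one component morphism per
object of the domain category.
The domain is the product category C x C', so
|Ob(C x C')| = |Ob(C)| * |Ob(C')| = 2 * 5 = 10.
Therefore eta has 10 component morphisms.

10


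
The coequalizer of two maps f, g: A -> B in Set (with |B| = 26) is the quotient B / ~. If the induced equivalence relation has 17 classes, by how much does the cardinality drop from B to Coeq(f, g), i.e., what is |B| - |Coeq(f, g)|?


The coequalizer Coeq(f, g) = B / ~ has one element per equivalence class.
|B| = 26, |Coeq(f, g)| = 17.
|B| - |Coeq(f, g)| = 26 - 17 = 9.

9


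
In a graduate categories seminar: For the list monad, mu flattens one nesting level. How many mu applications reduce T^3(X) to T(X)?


Each application of mu: T^2 -> T removes one layer of nesting.
Starting at depth 3 (i.e., T^3(X)), we need to reach T(X).
Number of mu applications = 3 - 1 = 2

2


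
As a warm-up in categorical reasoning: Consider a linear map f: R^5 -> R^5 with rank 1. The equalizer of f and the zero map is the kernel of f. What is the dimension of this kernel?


The equalizer of f and the zero map is ker(f).
By the rank-nullity theorem: dim(ker(f)) = dim(domain) - rank(f).
dim(ker(f)) = 5 - 1 = 4

4


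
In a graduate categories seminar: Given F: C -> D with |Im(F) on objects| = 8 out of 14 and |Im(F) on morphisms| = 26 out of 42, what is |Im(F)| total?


The image of F consists of distinct objects and distinct morphisms.
|Im(F)| on objects = 8
|Im(F)| on morphisms = 26
Total image cardinality = 8 + 26 = 34

34


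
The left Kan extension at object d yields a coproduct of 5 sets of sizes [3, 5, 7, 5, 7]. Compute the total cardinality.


Pointwise, the left Kan extension (Lan_F H)(d) is the colimit, indexed
by the comma category (F downarrow d), of H composed with the
projection (F downarrow d) -> C. Here that colimit is given
as a coproduct (disjoint union) of sets, so its cardinality is the
sum of the sizes of the summands.
Coproduct of sets with sizes: 3 + 5 + 7 + 5 + 7
= 27

27


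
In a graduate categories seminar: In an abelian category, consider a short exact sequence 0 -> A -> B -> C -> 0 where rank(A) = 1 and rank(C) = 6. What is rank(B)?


For a short exact sequence 0 -> A -> B -> C -> 0,
rank is additive: rank(B) = rank(A) + rank(C).
rank(B) = 1 + 6 = 7

7


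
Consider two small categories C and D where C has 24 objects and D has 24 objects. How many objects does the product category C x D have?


The product category C x D has objects that are pairs (c, d).
Number of pairs = |Ob(C)| * |Ob(D)| = 24 * 24 = 576

576


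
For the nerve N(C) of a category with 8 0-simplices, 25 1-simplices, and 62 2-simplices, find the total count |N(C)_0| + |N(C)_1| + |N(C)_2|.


The 2-skeleton of the nerve N(C) consists of simplices in dimensions 0, 1, 2:
  |N(C)_0| = 8 (objects)
  |N(C)_1| = 25 (morphisms)
  |N(C)_2| = 62 (composable pairs)
Total = 8 + 25 + 62 = 95

95


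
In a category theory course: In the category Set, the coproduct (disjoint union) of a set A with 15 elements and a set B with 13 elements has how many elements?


In Set, the coproduct A + B is the disjoint union.
|A + B| = |A| + |B| = 15 + 13 = 28

28


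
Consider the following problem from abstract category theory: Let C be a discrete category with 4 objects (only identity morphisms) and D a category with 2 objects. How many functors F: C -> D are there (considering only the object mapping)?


A functor from a discrete category C to D is determined by
where each object maps. Each of the 4 objects of C can map
to any of the 2 objects of D independently.
Number of functors = 2^4 = 16

16


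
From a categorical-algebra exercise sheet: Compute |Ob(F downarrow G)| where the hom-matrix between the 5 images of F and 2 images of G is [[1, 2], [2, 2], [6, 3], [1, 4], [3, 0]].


Objects of (F downarrow G) are triples (a, b, h: F(a)->G(b)).
The count equals the sum of all entries in the hom-matrix.
sum(row 0) = 3
sum(row 1) = 4
sum(row 2) = 9
sum(row 3) = 5
sum(row 4) = 3
Grand total = 24

24


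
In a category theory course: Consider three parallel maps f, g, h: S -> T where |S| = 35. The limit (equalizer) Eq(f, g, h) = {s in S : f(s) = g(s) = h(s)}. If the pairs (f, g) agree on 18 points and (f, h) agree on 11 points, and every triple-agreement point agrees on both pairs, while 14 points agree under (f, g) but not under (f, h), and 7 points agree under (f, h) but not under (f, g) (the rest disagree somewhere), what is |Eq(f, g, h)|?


Eq(f, g, h) is the triple-agreement set: points in S where all three
maps take the same value. Using inclusion-exclusion on the pairwise data:
Pair (f, g) agrees on 18 points; pair (f, h) on 11 points.
Points agreeing under (f, g) but not (f, h) = 14; under (f, h) but not (f, g) = 7.
Triple-agreement = agreement-in-(f, g) minus points that agree under (f, g) but not (f, h):
|Eq(f, g, h)| = 18 - 14 = 4
(cross-check via (f, h): 11 - 7 = 4.)

4


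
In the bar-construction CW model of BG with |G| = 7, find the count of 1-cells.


In the bar-construction CW model of BG, the n-cells are indexed by
n-tuples [g_1|...|g_n] of non-identity elements of G (degenerate
simplices with some g_i = e do not contribute cells), so there are
(|G| - 1)^n n-cells.
For dim = 1 with |G| = 7:
cells = (7 - 1)^1 = 6^1 = 6

6


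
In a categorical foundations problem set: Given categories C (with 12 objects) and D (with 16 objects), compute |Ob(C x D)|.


The product category C x D has objects that are pairs (c, d).
Number of pairs = |Ob(C)| * |Ob(D)| = 12 * 16 = 192

192


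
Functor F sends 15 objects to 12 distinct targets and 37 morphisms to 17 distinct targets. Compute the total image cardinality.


The image of F consists of distinct objects and distinct morphisms.
|Im(F)| on objects = 12
|Im(F)| on morphisms = 17
Total image cardinality = 12 + 17 = 29

29


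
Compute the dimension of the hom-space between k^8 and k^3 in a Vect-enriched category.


In Vect-enriched categories, Hom(k^n, k^m) is the space of m x n matrices.
dim(Hom(k^8, k^3)) = 3 * 8 = 24

24


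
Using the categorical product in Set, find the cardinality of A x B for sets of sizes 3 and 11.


In Set, the product A x B is the Cartesian product.
By the universal property, |A x B| = |A| * |B|.
|A x B| = 3 * 11 = 33

33


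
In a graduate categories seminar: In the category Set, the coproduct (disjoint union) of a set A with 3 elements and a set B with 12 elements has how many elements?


In Set, the coproduct A + B is the disjoint union.
|A + B| = |A| + |B| = 3 + 12 = 15

15


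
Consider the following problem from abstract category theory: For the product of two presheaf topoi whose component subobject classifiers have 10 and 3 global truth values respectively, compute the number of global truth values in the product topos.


In a product of presheaf topoi E_1 x E_2, the subobject classifier
is Omega = Omega_1 x Omega_2 (componentwise), so
|Omega(top)| = |Omega_1(top_1)| * |Omega_2(top_2)|.
= 10 * 3 = 30.

30


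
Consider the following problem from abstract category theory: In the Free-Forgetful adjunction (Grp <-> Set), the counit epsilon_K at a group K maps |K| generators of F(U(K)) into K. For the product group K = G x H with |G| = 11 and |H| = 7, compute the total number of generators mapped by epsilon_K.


The counit epsilon_K: F(U(K)) -> K of the Free-Forgetful adjunction
maps |K| generators of F(U(K)) into K. For K = G x H (the product group),
|G x H| = |G| * |H|.
Total generators mapped = 11 * 7 = 77.

77


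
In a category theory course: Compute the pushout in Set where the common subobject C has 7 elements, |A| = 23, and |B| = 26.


The pushout A +_C B identifies the images of C in A and B.
|A +_C B| = |A| + |B| - |C| (for injections).
= 23 + 26 - 7 = 42

42


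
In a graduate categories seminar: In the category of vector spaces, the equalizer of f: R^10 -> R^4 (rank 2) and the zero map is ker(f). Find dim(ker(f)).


The equalizer of f and the zero map is ker(f).
By the rank-nullity theorem: dim(ker(f)) = dim(domain) - rank(f).
dim(ker(f)) = 10 - 2 = 8

8


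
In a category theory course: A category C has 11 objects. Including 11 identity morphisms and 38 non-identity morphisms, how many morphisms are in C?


Each object has an identity morphism, giving 11 identities.
Adding the 38 non-identity morphisms:
Total = 11 + 38 = 49

49


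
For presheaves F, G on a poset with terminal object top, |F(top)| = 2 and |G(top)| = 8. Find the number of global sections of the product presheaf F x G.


Global sections of a presheaf on a poset with terminal top satisfy
Gamma(H) ~ H(top). Presheaves admit pointwise products, so
(F x G)(top) = F(top) x G(top) (Cartesian product).
|Gamma(F x G)| = |F(top)| * |G(top)| = 2 * 8 = 16.

16


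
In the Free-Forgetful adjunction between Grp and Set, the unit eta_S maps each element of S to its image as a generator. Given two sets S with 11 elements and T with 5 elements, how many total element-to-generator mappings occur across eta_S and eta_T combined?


The unit eta_X: X -> U(F(X)) of the Free-Forgetful adjunction
maps each element of X to a generator of F(X). For X = S + T (disjoint
union in Set), |S + T| = |S| + |T|.
Total mappings = 11 + 5 = 16.

16


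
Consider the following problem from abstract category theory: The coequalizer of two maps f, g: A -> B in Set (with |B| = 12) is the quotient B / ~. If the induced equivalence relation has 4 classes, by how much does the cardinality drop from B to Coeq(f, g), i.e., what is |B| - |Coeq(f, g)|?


The coequalizer Coeq(f, g) = B / ~ has one element per equivalence class.
|B| = 12, |Coeq(f, g)| = 4.
|B| - |Coeq(f, g)| = 12 - 4 = 8.

8


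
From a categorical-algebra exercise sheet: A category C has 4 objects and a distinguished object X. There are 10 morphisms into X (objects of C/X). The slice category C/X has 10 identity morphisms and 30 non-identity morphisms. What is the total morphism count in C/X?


In the slice category C/X, objects are morphisms to X.
Identity morphisms: 10 (one per object of C/X).
Non-identity morphisms: 30.
Total = 10 + 30 = 40

40
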